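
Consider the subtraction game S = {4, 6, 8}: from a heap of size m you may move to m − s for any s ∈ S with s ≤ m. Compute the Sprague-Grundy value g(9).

Grundy values for subtraction set {4, 6, 8}:
k:     0  1  2  3  4  5  6  7  8  9
g(k):  0  0  0  0  1  1  1  1  2  2
So g(9) = 2.

2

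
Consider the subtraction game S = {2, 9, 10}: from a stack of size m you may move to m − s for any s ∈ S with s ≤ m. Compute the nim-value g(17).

Compute g(0), g(1), … for moves {2, 9, 10}:
k:     0  1  2  3  4  5  6  7  8  9 10 11 12 13 14 15 16 17
g(k):  0  0  1  1  0  0  1  1  0  2  1  3  0  2  1  3  0  2
So g(17) = 2.

2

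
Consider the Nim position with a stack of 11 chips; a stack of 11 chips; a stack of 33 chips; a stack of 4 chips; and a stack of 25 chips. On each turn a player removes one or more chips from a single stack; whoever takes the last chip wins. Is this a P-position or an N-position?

N-position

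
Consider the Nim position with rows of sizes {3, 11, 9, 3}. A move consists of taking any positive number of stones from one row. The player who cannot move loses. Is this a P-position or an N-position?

N-position

Nim-sum: 3 ⊕ 11 ⊕ 9 ⊕ 3 = 2.
The nim-sum is 2 ≠ 0, so this is an N-position: the player to move can win.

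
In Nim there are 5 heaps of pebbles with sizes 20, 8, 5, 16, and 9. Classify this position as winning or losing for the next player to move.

Losing position

Nim-sum: 20 ⊕ 8 ⊕ 5 ⊕ 16 ⊕ 9 = 0.
The nim-sum is 0, so this is a P-position: the player to move is in a losing position under optimal play.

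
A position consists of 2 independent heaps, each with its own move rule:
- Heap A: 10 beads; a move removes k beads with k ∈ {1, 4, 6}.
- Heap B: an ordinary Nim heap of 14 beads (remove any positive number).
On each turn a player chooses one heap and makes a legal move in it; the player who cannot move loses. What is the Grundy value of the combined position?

For heap A, compute g(0), g(1), … with moves {1, 4, 6}:
g(0) = mex{} = 0
g(1) = mex{0} = 1
g(2) = mex{1} = 0
g(3) = mex{0} = 1
g(4) = mex{0,1} = 2
g(5) = mex{1,2} = 0
g(6) = mex{0} = 1
g(7) = mex{1} = 0
g(8) = mex{0,2} = 1
g(9) = mex{0,1} = 2
g(10) = mex{1,2} = 0
So g(10) = 0.
Heap B is a plain Nim heap of size 14, so its Grundy value is 14.
By the Sprague-Grundy theorem, the Grundy value of a sum of independent games is the XOR of the component values.
Combined value = 0 ⊕ 14 = 14.

14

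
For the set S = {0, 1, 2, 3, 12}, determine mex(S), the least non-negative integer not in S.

The values 0, 1, 2, 3 are all present; 4 is the first non-negative integer missing from the set.

4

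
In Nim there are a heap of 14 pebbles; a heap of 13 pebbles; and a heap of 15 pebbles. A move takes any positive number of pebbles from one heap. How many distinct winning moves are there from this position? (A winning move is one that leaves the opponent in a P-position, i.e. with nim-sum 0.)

3

Nim-sum: 14 ⊕ 13 ⊕ 15 = 12.
The overall nim-sum is X = 12. A heap of size p has a winning move iff p XOR X < p (reduce it to p XOR X).
  14: 14 XOR 12 = 2 < 14 — winning move (to 2).
  13: 13 XOR 12 = 1 < 13 — winning move (to 1).
  15: 15 XOR 12 = 3 < 15 — winning move (to 3).
That gives 3 winning moves.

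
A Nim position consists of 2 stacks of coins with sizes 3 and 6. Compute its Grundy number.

5

Compute the nim-sum pairwise:
3 XOR 6 = 5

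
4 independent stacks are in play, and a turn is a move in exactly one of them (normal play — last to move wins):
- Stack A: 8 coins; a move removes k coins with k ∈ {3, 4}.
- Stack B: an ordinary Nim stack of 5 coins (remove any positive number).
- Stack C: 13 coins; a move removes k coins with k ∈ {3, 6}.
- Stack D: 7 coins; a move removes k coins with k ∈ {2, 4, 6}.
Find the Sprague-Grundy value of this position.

7

Grundy values for stack A (subtraction set {3, 4}):
k:     0  1  2  3  4  5  6  7  8
g(k):  0  0  0  1  1  1  2  0  0
So g(8) = 0.
Stack B is a plain Nim stack of size 5, so its Grundy value is 5.
For stack C, compute g(0), g(1), … with moves {3, 6}:
g(0) = mex{} = 0
g(1) = mex{} = 0
g(2) = mex{} = 0
g(3) = mex{0} = 1
g(4) = mex{0} = 1
g(5) = mex{0} = 1
g(6) = mex{0,1} = 2
g(7) = mex{0,1} = 2
g(8) = mex{0,1} = 2
g(9) = mex{1,2} = 0
g(10) = mex{1,2} = 0
g(11) = mex{1,2} = 0
g(12) = mex{0,2} = 1
g(13) = mex{0,2} = 1
So g(13) = 1.
For stack D, compute g(0), g(1), … with moves {2, 4, 6}:
k:     0  1  2  3  4  5  6  7
g(k):  0  0  1  1  2  2  3  3
So g(7) = 3.
The value of a disjunctive sum is the nim-sum of the parts.
Combined value = 0 XOR 5 XOR 1 XOR 3 = 7.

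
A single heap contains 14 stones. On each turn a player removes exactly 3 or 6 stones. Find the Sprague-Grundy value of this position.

1

Build the Grundy sequence with g(k) = mex{g(k−s) : s ∈ {3, 6}, s ≤ k}:
k:     0  1  2  3  4  5  6  7  8  9 10 11 12 13 14
g(k):  0  0  0  1  1  1  2  2  2  0  0  0  1  1  1
So g(14) = 1.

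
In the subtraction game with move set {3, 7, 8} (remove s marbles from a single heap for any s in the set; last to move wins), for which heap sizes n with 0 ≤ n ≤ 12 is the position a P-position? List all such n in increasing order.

0, 1, 2, 6, 11, 12

Grundy values for subtraction set {3, 7, 8}:
g(0) = mex{} = 0
g(1) = mex{} = 0
g(2) = mex{} = 0
g(3) = mex{0} = 1
g(4) = mex{0} = 1
g(5) = mex{0} = 1
g(6) = mex{1} = 0
g(7) = mex{0,1} = 2
g(8) = mex{0,1} = 2
g(9) = mex{0} = 1
g(10) = mex{0,1,2} = 3
g(11) = mex{1,2} = 0
g(12) = mex{1} = 0
The P-positions (g = 0) in 0..12 are 0, 1, 2, 6, 11, 12.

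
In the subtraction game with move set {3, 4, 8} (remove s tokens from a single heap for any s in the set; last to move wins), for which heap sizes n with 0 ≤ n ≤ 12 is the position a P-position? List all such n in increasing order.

Build the Grundy sequence with g(k) = mex{g(k−s) : s ∈ {3, 4, 8}, s ≤ k}:
g(0) = mex{} = 0
g(1) = mex{} = 0
g(2) = mex{} = 0
g(3) = mex{0} = 1
g(4) = mex{0} = 1
g(5) = mex{0} = 1
g(6) = mex{0,1} = 2
g(7) = mex{1} = 0
g(8) = mex{0,1} = 2
g(9) = mex{0,1,2} = 3
g(10) = mex{0,2} = 1
g(11) = mex{0,1,2} = 3
g(12) = mex{1,2,3} = 0
The P-positions (g = 0) in 0..12 are 0, 1, 2, 7, 12.

0, 1, 2, 7, 12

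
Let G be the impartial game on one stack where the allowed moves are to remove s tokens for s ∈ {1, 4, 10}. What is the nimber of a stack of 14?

1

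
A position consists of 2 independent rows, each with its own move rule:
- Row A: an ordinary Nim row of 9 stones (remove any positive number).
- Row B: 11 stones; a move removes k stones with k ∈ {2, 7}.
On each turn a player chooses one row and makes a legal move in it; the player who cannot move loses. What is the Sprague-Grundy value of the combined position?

8

Row A is a plain Nim row of size 9, so its Grundy value is 9.
Grundy values for row B (subtraction set {2, 7}):
g(0) = mex{} = 0
g(1) = mex{} = 0
g(2) = mex{0} = 1
g(3) = mex{0} = 1
g(4) = mex{1} = 0
g(5) = mex{1} = 0
g(6) = mex{0} = 1
g(7) = mex{0} = 1
g(8) = mex{0,1} = 2
g(9) = mex{1} = 0
g(10) = mex{1,2} = 0
g(11) = mex{0} = 1
So g(11) = 1.
By the Sprague-Grundy theorem, the Grundy value of a sum of independent games is the XOR of the component values.
Combined value = 9 XOR 1 = 8.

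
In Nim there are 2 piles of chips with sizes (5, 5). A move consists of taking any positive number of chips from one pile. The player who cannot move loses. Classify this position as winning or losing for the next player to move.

In binary:
  101  (5)
  101  (5)
  ---
  000  (0)
The nim-sum is 0, so this is a P-position: the player to move is in a losing position under optimal play.

Losing position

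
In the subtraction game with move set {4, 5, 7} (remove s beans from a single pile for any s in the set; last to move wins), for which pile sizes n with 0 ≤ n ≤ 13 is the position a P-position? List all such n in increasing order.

0, 1, 2, 3, 11, 12, 13

Build the Grundy sequence with g(k) = mex{g(k−s) : s ∈ {4, 5, 7}, s ≤ k}:
k:     0  1  2  3  4  5  6  7  8  9 10 11 12 13
g(k):  0  0  0  0  1  1  1  1  2  2  2  0  0  0
The P-positions (g = 0) in 0..13 are 0, 1, 2, 3, 11, 12, 13.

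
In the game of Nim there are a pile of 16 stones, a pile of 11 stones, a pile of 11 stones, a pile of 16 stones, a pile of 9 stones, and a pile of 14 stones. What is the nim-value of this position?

7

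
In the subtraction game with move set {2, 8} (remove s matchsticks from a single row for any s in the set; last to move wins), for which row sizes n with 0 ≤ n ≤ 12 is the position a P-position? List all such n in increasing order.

0, 1, 4, 5, 10, 11

Compute g(0), g(1), … for moves {2, 8}:
k:     0  1  2  3  4  5  6  7  8  9 10 11 12
g(k):  0  0  1  1  0  0  1  1  2  2  0  0  1
The P-positions (g = 0) in 0..12 are 0, 1, 4, 5, 10, 11.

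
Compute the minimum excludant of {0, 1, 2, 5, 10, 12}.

The values 0, 1, 2 are all present; 3 is the first non-negative integer missing from the set.

3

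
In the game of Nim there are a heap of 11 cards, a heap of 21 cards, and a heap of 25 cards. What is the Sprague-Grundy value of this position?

7

Compute the nim-sum pairwise:
11 XOR 21 = 30
30 XOR 25 = 7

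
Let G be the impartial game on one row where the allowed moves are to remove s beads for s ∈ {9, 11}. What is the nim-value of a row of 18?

2

Compute g(0), g(1), … for moves {9, 11}:
k:     0  1  2  3  4  5  6  7  8  9 10 11 12 13 14 15 16 17 18
g(k):  0  0  0  0  0  0  0  0  0  1  1  1  1  1  1  1  1  1  2
So g(18) = 2.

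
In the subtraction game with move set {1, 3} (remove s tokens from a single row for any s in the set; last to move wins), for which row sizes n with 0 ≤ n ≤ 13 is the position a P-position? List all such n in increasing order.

0, 2, 4, 6, 8, 10, 12

Grundy values for subtraction set {1, 3}:
g(0) = mex{} = 0
g(1) = mex{0} = 1
g(2) = mex{1} = 0
g(3) = mex{0} = 1
g(4) = mex{1} = 0
g(5) = mex{0} = 1
g(6) = mex{1} = 0
g(7) = mex{0} = 1
g(8) = mex{1} = 0
g(9) = mex{0} = 1
g(10) = mex{1} = 0
g(11) = mex{0} = 1
g(12) = mex{1} = 0
g(13) = mex{0} = 1
The P-positions (g = 0) in 0..13 are 0, 2, 4, 6, 8, 10, 12.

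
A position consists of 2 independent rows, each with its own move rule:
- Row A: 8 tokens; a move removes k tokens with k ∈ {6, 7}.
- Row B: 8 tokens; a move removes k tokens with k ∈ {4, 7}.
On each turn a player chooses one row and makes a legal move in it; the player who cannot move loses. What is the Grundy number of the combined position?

3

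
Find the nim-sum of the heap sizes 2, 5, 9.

14

In binary:
  0010  (2)
  0101  (5)
  1001  (9)
  ----
  1110  (14)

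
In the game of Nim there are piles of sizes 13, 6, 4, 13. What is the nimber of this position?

2

Nim-sum: 13 ⊕ 6 ⊕ 4 ⊕ 13 = 2.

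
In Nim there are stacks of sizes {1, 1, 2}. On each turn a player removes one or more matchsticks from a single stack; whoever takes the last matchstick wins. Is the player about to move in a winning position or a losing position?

Compute the nim-sum pairwise:
1 XOR 1 = 0
0 XOR 2 = 2
The nim-sum is 2 ≠ 0, so this is an N-position: the player to move can win.

Winning position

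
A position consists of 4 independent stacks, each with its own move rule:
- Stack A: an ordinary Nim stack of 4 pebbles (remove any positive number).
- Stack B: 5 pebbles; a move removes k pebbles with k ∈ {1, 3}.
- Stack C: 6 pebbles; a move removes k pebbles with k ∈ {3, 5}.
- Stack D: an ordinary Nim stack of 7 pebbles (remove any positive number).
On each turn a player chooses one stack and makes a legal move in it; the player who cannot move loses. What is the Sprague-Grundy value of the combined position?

0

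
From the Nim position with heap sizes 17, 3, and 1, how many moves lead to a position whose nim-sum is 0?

Compute the nim-sum pairwise:
17 XOR 3 = 18
18 XOR 1 = 19
The overall nim-sum is X = 19. A heap of size p has a winning move iff p XOR X < p (reduce it to p XOR X).
  17: 17 XOR 19 = 2 < 17 — winning move (to 2).
  3: 3 XOR 19 = 16 ≥ 3 — no move.
  1: 1 XOR 19 = 18 ≥ 1 — no move.
That gives 1 winning move.

1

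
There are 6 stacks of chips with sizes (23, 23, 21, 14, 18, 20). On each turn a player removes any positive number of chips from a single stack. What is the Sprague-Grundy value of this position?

29

Nim-sum: 23 ⊕ 23 ⊕ 21 ⊕ 14 ⊕ 18 ⊕ 20 = 29.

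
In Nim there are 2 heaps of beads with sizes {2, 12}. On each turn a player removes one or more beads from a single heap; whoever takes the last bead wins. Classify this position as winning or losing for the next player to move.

Nim-sum: 2 XOR 12 = 14.
The nim-sum is 14 ≠ 0, so this is an N-position: the player to move can win.

Winning position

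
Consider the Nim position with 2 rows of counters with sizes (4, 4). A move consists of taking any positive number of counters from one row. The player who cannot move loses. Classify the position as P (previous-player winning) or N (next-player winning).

Nim-sum: 4 ⊕ 4 = 0.
The nim-sum is 0, so this is a P-position: the player to move is in a losing position under optimal play.

P-position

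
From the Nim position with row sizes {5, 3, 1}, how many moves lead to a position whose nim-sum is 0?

1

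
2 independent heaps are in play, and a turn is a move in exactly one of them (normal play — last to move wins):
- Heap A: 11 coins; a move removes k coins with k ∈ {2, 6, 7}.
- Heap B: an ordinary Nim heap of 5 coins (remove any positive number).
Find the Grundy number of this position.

Grundy values for heap A (subtraction set {2, 6, 7}):
g(0) = mex{} = 0
g(1) = mex{} = 0
g(2) = mex{0} = 1
g(3) = mex{0} = 1
g(4) = mex{1} = 0
g(5) = mex{1} = 0
g(6) = mex{0} = 1
g(7) = mex{0} = 1
g(8) = mex{0,1} = 2
g(9) = mex{1} = 0
g(10) = mex{0,1,2} = 3
g(11) = mex{0} = 1
So g(11) = 1.
Heap B is a plain Nim heap of size 5, so its Grundy value is 5.
The value of a disjunctive sum is the nim-sum of the parts.
Combined value = 1 ⊕ 5 = 4.

4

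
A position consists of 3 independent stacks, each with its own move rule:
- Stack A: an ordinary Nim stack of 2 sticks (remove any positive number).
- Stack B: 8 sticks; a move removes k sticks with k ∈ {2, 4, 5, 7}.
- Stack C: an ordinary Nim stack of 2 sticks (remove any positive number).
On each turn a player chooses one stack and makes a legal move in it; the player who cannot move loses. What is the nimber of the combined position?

Stack A is a plain Nim stack of size 2, so its Grundy value is 2.
Build the Grundy sequence for stack B with g(k) = mex{g(k−s) : s ∈ {2, 4, 5, 7}, s ≤ k}:
g(0) = mex{} = 0
g(1) = mex{} = 0
g(2) = mex{0} = 1
g(3) = mex{0} = 1
g(4) = mex{0,1} = 2
g(5) = mex{0,1} = 2
g(6) = mex{0,1,2} = 3
g(7) = mex{0,1,2} = 3
g(8) = mex{0,1,2,3} = 4
So g(8) = 4.
Stack C is a plain Nim stack of size 2, so its Grundy value is 2.
The value of a disjunctive sum is the nim-sum of the parts.
Combined value = 2 ⊕ 4 ⊕ 2 = 4.

4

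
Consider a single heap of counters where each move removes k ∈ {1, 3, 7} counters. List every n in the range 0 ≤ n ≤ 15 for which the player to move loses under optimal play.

Grundy values for subtraction set {1, 3, 7}:
k:     0  1  2  3  4  5  6  7  8  9 10 11 12 13 14 15
g(k):  0  1  0  1  0  1  0  1  0  1  0  1  0  1  0  1
The P-positions (g = 0) in 0..15 are 0, 2, 4, 6, 8, 10, 12, 14.

0, 2, 4, 6, 8, 10, 12, 14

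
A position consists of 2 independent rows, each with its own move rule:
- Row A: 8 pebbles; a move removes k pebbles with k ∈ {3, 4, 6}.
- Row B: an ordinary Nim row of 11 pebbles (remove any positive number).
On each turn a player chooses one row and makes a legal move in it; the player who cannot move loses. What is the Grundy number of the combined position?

For row A, compute g(0), g(1), … with moves {3, 4, 6}:
g(0) = mex{} = 0
g(1) = mex{} = 0
g(2) = mex{} = 0
g(3) = mex{0} = 1
g(4) = mex{0} = 1
g(5) = mex{0} = 1
g(6) = mex{0,1} = 2
g(7) = mex{0,1} = 2
g(8) = mex{0,1} = 2
So g(8) = 2.
Row B is a plain Nim row of size 11, so its Grundy value is 11.
The value of a disjunctive sum is the nim-sum of the parts.
Combined value = 2 XOR 11 = 9.

9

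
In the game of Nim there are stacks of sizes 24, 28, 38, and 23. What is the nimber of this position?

53

Nim-sum: 24 ⊕ 28 ⊕ 38 ⊕ 23 = 53.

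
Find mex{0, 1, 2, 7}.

3

The values 0, 1, 2 are all present; 3 is the first non-negative integer missing from the set.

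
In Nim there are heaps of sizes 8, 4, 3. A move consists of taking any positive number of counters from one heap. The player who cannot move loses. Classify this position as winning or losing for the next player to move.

Winning position

Nim-sum: 8 ^ 4 ^ 3 = 15.
The nim-sum is 15 ≠ 0, so this is an N-position: the player to move can win.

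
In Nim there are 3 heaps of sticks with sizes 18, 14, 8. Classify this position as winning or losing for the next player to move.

Winning position

Compute the nim-sum pairwise:
18 ⊕ 14 = 28
28 ⊕ 8 = 20
The nim-sum is 20 ≠ 0, so this is an N-position: the player to move can win.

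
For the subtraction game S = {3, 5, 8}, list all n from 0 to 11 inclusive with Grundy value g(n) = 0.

0, 1, 2, 11

Build the Grundy sequence with g(k) = mex{g(k−s) : s ∈ {3, 5, 8}, s ≤ k}:
g(0) = mex{} = 0
g(1) = mex{} = 0
g(2) = mex{} = 0
g(3) = mex{0} = 1
g(4) = mex{0} = 1
g(5) = mex{0} = 1
g(6) = mex{0,1} = 2
g(7) = mex{0,1} = 2
g(8) = mex{0,1} = 2
g(9) = mex{0,1,2} = 3
g(10) = mex{0,1,2} = 3
g(11) = mex{1,2} = 0
The P-positions (g = 0) in 0..11 are 0, 1, 2, 11.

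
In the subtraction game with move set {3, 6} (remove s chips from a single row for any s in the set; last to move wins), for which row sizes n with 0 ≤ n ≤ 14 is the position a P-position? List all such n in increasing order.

Build the Grundy sequence with g(k) = mex{g(k−s) : s ∈ {3, 6}, s ≤ k}:
k:     0  1  2  3  4  5  6  7  8  9 10 11 12 13 14
g(k):  0  0  0  1  1  1  2  2  2  0  0  0  1  1  1
The P-positions (g = 0) in 0..14 are 0, 1, 2, 9, 10, 11.

0, 1, 2, 9, 10, 11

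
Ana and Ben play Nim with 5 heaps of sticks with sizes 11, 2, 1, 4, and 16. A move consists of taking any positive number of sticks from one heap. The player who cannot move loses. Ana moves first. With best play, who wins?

Compute the nim-sum pairwise:
11 XOR 2 = 9
9 XOR 1 = 8
8 XOR 4 = 12
12 XOR 16 = 28
The nim-sum is 28 ≠ 0, so this is an N-position: the player to move can win; Ana has a winning move.

Ana wins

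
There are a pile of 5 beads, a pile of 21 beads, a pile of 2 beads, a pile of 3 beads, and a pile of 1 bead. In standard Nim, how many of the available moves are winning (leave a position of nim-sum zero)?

In binary:
  00101  (5)
  10101  (21)
  00010  (2)
  00011  (3)
  00001  (1)
  -----
  10000  (16)
The overall nim-sum is X = 16. A pile of size p has a winning move iff p XOR X < p (reduce it to p XOR X).
  5: 5 XOR 16 = 21 ≥ 5 — no move.
  21: 21 XOR 16 = 5 < 21 — winning move (to 5).
  2: 2 XOR 16 = 18 ≥ 2 — no move.
  3: 3 XOR 16 = 19 ≥ 3 — no move.
  1: 1 XOR 16 = 17 ≥ 1 — no move.
That gives 1 winning move.

1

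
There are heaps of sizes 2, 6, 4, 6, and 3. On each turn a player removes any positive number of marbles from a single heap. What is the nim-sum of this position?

5

Compute the nim-sum pairwise:
2 ^ 6 = 4
4 ^ 4 = 0
0 ^ 6 = 6
6 ^ 3 = 5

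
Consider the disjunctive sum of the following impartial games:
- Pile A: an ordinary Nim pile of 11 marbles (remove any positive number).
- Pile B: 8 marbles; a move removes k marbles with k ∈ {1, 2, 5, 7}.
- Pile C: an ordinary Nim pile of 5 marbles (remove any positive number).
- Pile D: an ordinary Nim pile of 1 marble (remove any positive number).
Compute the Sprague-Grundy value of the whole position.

13

Pile A is a plain Nim pile of size 11, so its Grundy value is 11.
Grundy values for pile B (subtraction set {1, 2, 5, 7}):
k:     0  1  2  3  4  5  6  7  8
g(k):  0  1  2  0  1  2  0  1  2
So g(8) = 2.
Pile C is a plain Nim pile of size 5, so its Grundy value is 5.
Pile D is a plain Nim pile of size 1, so its Grundy value is 1.
By the Sprague-Grundy theorem, the Grundy value of a sum of independent games is the XOR of the component values.
Combined value = 11 ⊕ 2 ⊕ 5 ⊕ 1 = 13.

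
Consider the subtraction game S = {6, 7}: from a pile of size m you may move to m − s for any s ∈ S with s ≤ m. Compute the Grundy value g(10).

Build the Grundy sequence with g(k) = mex{g(k−s) : s ∈ {6, 7}, s ≤ k}:
k:     0  1  2  3  4  5  6  7  8  9 10
g(k):  0  0  0  0  0  0  1  1  1  1  1
So g(10) = 1.

1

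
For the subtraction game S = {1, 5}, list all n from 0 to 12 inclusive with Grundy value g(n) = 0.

0, 2, 4, 6, 8, 10, 12

Grundy values for subtraction set {1, 5}:
g(0) = mex{} = 0
g(1) = mex{0} = 1
g(2) = mex{1} = 0
g(3) = mex{0} = 1
g(4) = mex{1} = 0
g(5) = mex{0} = 1
g(6) = mex{1} = 0
g(7) = mex{0} = 1
g(8) = mex{1} = 0
g(9) = mex{0} = 1
g(10) = mex{1} = 0
g(11) = mex{0} = 1
g(12) = mex{1} = 0
The P-positions (g = 0) in 0..12 are 0, 2, 4, 6, 8, 10, 12.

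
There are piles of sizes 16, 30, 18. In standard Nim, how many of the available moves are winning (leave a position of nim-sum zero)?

3

Write each in binary and XOR column by column:
  10000  (16)
  11110  (30)
  10010  (18)
  -----
  11100  (28)
The overall nim-sum is X = 28. A pile of size p has a winning move iff p XOR X < p (reduce it to p XOR X).
  16: 16 XOR 28 = 12 < 16 — winning move (to 12).
  30: 30 XOR 28 = 2 < 30 — winning move (to 2).
  18: 18 XOR 28 = 14 < 18 — winning move (to 14).
That gives 3 winning moves.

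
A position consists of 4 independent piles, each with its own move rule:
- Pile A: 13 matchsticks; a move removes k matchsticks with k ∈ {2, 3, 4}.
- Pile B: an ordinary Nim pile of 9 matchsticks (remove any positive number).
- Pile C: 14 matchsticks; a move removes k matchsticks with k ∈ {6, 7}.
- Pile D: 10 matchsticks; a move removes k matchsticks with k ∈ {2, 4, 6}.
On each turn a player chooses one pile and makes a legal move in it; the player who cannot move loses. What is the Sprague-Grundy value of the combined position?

8

Grundy values for pile A (subtraction set {2, 3, 4}):
g(0) = mex{} = 0
g(1) = mex{} = 0
g(2) = mex{0} = 1
g(3) = mex{0} = 1
g(4) = mex{0,1} = 2
g(5) = mex{0,1} = 2
g(6) = mex{1,2} = 0
g(7) = mex{1,2} = 0
g(8) = mex{0,2} = 1
g(9) = mex{0,2} = 1
g(10) = mex{0,1} = 2
g(11) = mex{0,1} = 2
g(12) = mex{1,2} = 0
g(13) = mex{1,2} = 0
So g(13) = 0.
Pile B is a plain Nim pile of size 9, so its Grundy value is 9.
Grundy values for pile C (subtraction set {6, 7}):
g(0) = mex{} = 0
g(1) = mex{} = 0
g(2) = mex{} = 0
g(3) = mex{} = 0
g(4) = mex{} = 0
g(5) = mex{} = 0
g(6) = mex{0} = 1
g(7) = mex{0} = 1
g(8) = mex{0} = 1
g(9) = mex{0} = 1
g(10) = mex{0} = 1
g(11) = mex{0} = 1
g(12) = mex{0,1} = 2
g(13) = mex{1} = 0
g(14) = mex{1} = 0
So g(14) = 0.
Build the Grundy sequence for pile D with g(k) = mex{g(k−s) : s ∈ {2, 4, 6}, s ≤ k}:
g(0) = mex{} = 0
g(1) = mex{} = 0
g(2) = mex{0} = 1
g(3) = mex{0} = 1
g(4) = mex{0,1} = 2
g(5) = mex{0,1} = 2
g(6) = mex{0,1,2} = 3
g(7) = mex{0,1,2} = 3
g(8) = mex{1,2,3} = 0
g(9) = mex{1,2,3} = 0
g(10) = mex{0,2,3} = 1
So g(10) = 1.
The value of a disjunctive sum is the nim-sum of the parts.
Combined value = 0 XOR 9 XOR 0 XOR 1 = 8.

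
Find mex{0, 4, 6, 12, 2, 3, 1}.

The values 0, 1, 2, 3, 4 are all present; 5 is the first non-negative integer missing from the set.

5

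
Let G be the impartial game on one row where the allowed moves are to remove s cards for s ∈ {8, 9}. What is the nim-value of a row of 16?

2

Compute g(0), g(1), … for moves {8, 9}:
k:     0  1  2  3  4  5  6  7  8  9 10 11 12 13 14 15 16
g(k):  0  0  0  0  0  0  0  0  1  1  1  1  1  1  1  1  2
So g(16) = 2.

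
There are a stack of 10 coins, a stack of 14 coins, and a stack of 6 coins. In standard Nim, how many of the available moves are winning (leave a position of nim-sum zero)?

Nim-sum: 10 ^ 14 ^ 6 = 2.
The overall nim-sum is X = 2. A stack of size p has a winning move iff p XOR X < p (reduce it to p XOR X).
  10: 10 XOR 2 = 8 < 10 — winning move (to 8).
  14: 14 XOR 2 = 12 < 14 — winning move (to 12).
  6: 6 XOR 2 = 4 < 6 — winning move (to 4).
That gives 3 winning moves.

3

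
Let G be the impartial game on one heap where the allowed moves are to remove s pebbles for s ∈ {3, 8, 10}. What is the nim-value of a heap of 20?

Compute g(0), g(1), … for moves {3, 8, 10}:
k:     0  1  2  3  4  5  6  7  8  9 10 11 12 13 14 15 16 17 18 19 20
g(k):  0  0  0  1  1  1  0  0  2  1  1  3  2  0  2  3  1  3  0  0  0
So g(20) = 0.

0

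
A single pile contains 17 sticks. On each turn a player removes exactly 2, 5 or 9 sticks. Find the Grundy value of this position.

1

Grundy values for subtraction set {2, 5, 9}:
k:     0  1  2  3  4  5  6  7  8  9 10 11 12 13 14 15 16 17
g(k):  0  0  1  1  0  2  1  0  0  1  1  0  2  1  0  0  1  1
So g(17) = 1.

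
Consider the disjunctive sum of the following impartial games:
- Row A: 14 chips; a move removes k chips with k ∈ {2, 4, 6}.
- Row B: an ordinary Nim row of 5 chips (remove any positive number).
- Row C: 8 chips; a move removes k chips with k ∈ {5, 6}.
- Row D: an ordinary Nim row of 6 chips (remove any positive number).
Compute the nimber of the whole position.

Build the Grundy sequence for row A with g(k) = mex{g(k−s) : s ∈ {2, 4, 6}, s ≤ k}:
g(0) = mex{} = 0
g(1) = mex{} = 0
g(2) = mex{0} = 1
g(3) = mex{0} = 1
g(4) = mex{0,1} = 2
g(5) = mex{0,1} = 2
g(6) = mex{0,1,2} = 3
g(7) = mex{0,1,2} = 3
g(8) = mex{1,2,3} = 0
g(9) = mex{1,2,3} = 0
g(10) = mex{0,2,3} = 1
g(11) = mex{0,2,3} = 1
g(12) = mex{0,1,3} = 2
g(13) = mex{0,1,3} = 2
g(14) = mex{0,1,2} = 3
So g(14) = 3.
Row B is a plain Nim row of size 5, so its Grundy value is 5.
Build the Grundy sequence for row C with g(k) = mex{g(k−s) : s ∈ {5, 6}, s ≤ k}:
k:     0  1  2  3  4  5  6  7  8
g(k):  0  0  0  0  0  1  1  1  1
So g(8) = 1.
Row D is a plain Nim row of size 6, so its Grundy value is 6.
The value of a disjunctive sum is the nim-sum of the parts.
Combined value = 3 ⊕ 5 ⊕ 1 ⊕ 6 = 1.

1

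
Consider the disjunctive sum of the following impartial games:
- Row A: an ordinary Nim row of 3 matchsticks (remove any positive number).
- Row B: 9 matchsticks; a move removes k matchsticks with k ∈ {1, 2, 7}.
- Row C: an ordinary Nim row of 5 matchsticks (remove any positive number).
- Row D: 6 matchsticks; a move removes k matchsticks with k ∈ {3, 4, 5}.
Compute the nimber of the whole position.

4

Row A is a plain Nim row of size 3, so its Grundy value is 3.
For row B, compute g(0), g(1), … with moves {1, 2, 7}:
k:     0  1  2  3  4  5  6  7  8  9
g(k):  0  1  2  0  1  2  0  1  2  0
So g(9) = 0.
Row C is a plain Nim row of size 5, so its Grundy value is 5.
Build the Grundy sequence for row D with g(k) = mex{g(k−s) : s ∈ {3, 4, 5}, s ≤ k}:
k:     0  1  2  3  4  5  6
g(k):  0  0  0  1  1  1  2
So g(6) = 2.
By the Sprague-Grundy theorem, the Grundy value of a sum of independent games is the XOR of the component values.
Combined value = 3 XOR 0 XOR 5 XOR 2 = 4.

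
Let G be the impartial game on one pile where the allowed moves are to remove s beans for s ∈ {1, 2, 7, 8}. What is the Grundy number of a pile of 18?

Build the Grundy sequence with g(k) = mex{g(k−s) : s ∈ {1, 2, 7, 8}, s ≤ k}:
k:     0  1  2  3  4  5  6  7  8  9 10 11 12 13 14 15 16 17 18
g(k):  0  1  2  0  1  2  0  1  2  0  1  2  0  1  2  0  1  2  0
So g(18) = 0.

0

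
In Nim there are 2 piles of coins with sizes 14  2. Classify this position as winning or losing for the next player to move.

In binary:
  1110  (14)
  0010  (2)
  ----
  1100  (12)
The nim-sum is 12 ≠ 0, so this is an N-position: the player to move can win.

Winning position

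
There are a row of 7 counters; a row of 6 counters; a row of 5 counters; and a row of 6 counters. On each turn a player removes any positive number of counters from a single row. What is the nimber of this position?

2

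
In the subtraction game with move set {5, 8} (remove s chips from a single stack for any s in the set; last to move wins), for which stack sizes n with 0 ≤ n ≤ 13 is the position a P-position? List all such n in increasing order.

0, 1, 2, 3, 4, 13

Build the Grundy sequence with g(k) = mex{g(k−s) : s ∈ {5, 8}, s ≤ k}:
g(0) = mex{} = 0
g(1) = mex{} = 0
g(2) = mex{} = 0
g(3) = mex{} = 0
g(4) = mex{} = 0
g(5) = mex{0} = 1
g(6) = mex{0} = 1
g(7) = mex{0} = 1
g(8) = mex{0} = 1
g(9) = mex{0} = 1
g(10) = mex{0,1} = 2
g(11) = mex{0,1} = 2
g(12) = mex{0,1} = 2
g(13) = mex{1} = 0
The P-positions (g = 0) in 0..13 are 0, 1, 2, 3, 4, 13.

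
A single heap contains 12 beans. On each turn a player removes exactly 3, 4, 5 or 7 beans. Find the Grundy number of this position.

Build the Grundy sequence with g(k) = mex{g(k−s) : s ∈ {3, 4, 5, 7}, s ≤ k}:
g(0) = mex{} = 0
g(1) = mex{} = 0
g(2) = mex{} = 0
g(3) = mex{0} = 1
g(4) = mex{0} = 1
g(5) = mex{0} = 1
g(6) = mex{0,1} = 2
g(7) = mex{0,1} = 2
g(8) = mex{0,1} = 2
g(9) = mex{0,1,2} = 3
g(10) = mex{1,2} = 0
g(11) = mex{1,2} = 0
g(12) = mex{1,2,3} = 0
So g(12) = 0.

0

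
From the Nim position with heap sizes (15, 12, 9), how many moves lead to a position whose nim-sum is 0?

3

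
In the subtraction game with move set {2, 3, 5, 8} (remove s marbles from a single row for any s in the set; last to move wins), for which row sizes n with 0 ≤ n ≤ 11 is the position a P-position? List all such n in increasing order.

0, 1, 7, 11

Build the Grundy sequence with g(k) = mex{g(k−s) : s ∈ {2, 3, 5, 8}, s ≤ k}:
g(0) = mex{} = 0
g(1) = mex{} = 0
g(2) = mex{0} = 1
g(3) = mex{0} = 1
g(4) = mex{0,1} = 2
g(5) = mex{0,1} = 2
g(6) = mex{0,1,2} = 3
g(7) = mex{1,2} = 0
g(8) = mex{0,1,2,3} = 4
g(9) = mex{0,2,3} = 1
g(10) = mex{0,1,2,4} = 3
g(11) = mex{1,3,4} = 0
The P-positions (g = 0) in 0..11 are 0, 1, 7, 11.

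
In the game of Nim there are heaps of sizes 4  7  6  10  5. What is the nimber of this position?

10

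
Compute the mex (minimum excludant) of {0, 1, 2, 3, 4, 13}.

5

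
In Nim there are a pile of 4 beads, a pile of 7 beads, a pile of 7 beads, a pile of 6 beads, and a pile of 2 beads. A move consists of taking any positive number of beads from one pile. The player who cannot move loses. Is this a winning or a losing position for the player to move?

Nim-sum: 4 XOR 7 XOR 7 XOR 6 XOR 2 = 0.
The nim-sum is 0, so this is a P-position: the player to move is in a losing position under optimal play.

Losing position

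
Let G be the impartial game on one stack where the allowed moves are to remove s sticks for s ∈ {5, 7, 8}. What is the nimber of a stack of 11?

2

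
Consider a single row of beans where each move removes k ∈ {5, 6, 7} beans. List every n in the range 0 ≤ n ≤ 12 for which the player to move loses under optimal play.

0, 1, 2, 3, 4, 12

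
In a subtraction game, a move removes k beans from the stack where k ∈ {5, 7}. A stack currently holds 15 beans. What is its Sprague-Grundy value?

Grundy values for subtraction set {5, 7}:
k:     0  1  2  3  4  5  6  7  8  9 10 11 12 13 14 15
g(k):  0  0  0  0  0  1  1  1  1  1  2  2  0  0  0  0
So g(15) = 0.

0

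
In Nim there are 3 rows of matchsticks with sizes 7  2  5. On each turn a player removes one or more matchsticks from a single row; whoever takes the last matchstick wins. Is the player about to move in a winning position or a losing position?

Compute the nim-sum pairwise:
7 ⊕ 2 = 5
5 ⊕ 5 = 0
The nim-sum is 0, so this is a P-position: the player to move is in a losing position under optimal play.

Losing position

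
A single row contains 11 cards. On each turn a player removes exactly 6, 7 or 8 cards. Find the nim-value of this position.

1

Compute g(0), g(1), … for moves {6, 7, 8}:
g(0) = mex{} = 0
g(1) = mex{} = 0
g(2) = mex{} = 0
g(3) = mex{} = 0
g(4) = mex{} = 0
g(5) = mex{} = 0
g(6) = mex{0} = 1
g(7) = mex{0} = 1
g(8) = mex{0} = 1
g(9) = mex{0} = 1
g(10) = mex{0} = 1
g(11) = mex{0} = 1
So g(11) = 1.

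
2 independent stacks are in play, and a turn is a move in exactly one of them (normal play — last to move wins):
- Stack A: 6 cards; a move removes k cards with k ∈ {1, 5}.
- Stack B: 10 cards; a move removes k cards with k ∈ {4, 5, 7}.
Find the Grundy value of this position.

For stack A, compute g(0), g(1), … with moves {1, 5}:
k:     0  1  2  3  4  5  6
g(k):  0  1  0  1  0  1  0
So g(6) = 0.
Grundy values for stack B (subtraction set {4, 5, 7}):
k:     0  1  2  3  4  5  6  7  8  9 10
g(k):  0  0  0  0  1  1  1  1  2  2  2
So g(10) = 2.
By the Sprague-Grundy theorem, the Grundy value of a sum of independent games is the XOR of the component values.
Combined value = 0 XOR 2 = 2.

2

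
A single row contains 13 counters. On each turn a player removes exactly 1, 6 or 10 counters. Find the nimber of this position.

2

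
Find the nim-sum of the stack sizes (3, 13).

Nim-sum: 3 XOR 13 = 14.

14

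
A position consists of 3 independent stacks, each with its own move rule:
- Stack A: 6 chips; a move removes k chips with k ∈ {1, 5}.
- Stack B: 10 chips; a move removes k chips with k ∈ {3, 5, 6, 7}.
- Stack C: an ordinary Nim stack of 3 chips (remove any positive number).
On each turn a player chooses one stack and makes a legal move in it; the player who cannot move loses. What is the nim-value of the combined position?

3

Build the Grundy sequence for stack A with g(k) = mex{g(k−s) : s ∈ {1, 5}, s ≤ k}:
g(0) = mex{} = 0
g(1) = mex{0} = 1
g(2) = mex{1} = 0
g(3) = mex{0} = 1
g(4) = mex{1} = 0
g(5) = mex{0} = 1
g(6) = mex{1} = 0
So g(6) = 0.
For stack B, compute g(0), g(1), … with moves {3, 5, 6, 7}:
k:     0  1  2  3  4  5  6  7  8  9 10
g(k):  0  0  0  1  1  1  2  2  2  3  0
So g(10) = 0.
Stack C is a plain Nim stack of size 3, so its Grundy value is 3.
The value of a disjunctive sum is the nim-sum of the parts.
Combined value = 0 ⊕ 0 ⊕ 3 = 3.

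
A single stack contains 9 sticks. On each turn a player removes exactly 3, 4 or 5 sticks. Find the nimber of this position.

0

Build the Grundy sequence with g(k) = mex{g(k−s) : s ∈ {3, 4, 5}, s ≤ k}:
g(0) = mex{} = 0
g(1) = mex{} = 0
g(2) = mex{} = 0
g(3) = mex{0} = 1
g(4) = mex{0} = 1
g(5) = mex{0} = 1
g(6) = mex{0,1} = 2
g(7) = mex{0,1} = 2
g(8) = mex{1} = 0
g(9) = mex{1,2} = 0
So g(9) = 0.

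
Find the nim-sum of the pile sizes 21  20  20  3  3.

21

Compute the nim-sum pairwise:
21 ^ 20 = 1
1 ^ 20 = 21
21 ^ 3 = 22
22 ^ 3 = 21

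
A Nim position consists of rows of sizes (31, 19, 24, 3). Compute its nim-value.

23

Bitwise XOR of the heap sizes:
  11111  (31)
  10011  (19)
  11000  (24)
  00011  (3)
  -----
  10111  (23)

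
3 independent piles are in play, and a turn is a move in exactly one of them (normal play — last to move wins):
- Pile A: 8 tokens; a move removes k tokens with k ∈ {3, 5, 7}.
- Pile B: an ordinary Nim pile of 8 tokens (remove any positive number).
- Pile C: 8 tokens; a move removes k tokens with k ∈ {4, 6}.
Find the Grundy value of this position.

8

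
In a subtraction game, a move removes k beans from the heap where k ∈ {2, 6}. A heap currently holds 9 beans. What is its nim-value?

0

Compute g(0), g(1), … for moves {2, 6}:
k:     0  1  2  3  4  5  6  7  8  9
g(k):  0  0  1  1  0  0  1  1  0  0
So g(9) = 0.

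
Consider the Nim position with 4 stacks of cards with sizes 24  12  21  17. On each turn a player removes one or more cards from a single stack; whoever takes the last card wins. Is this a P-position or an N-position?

N-position

In binary:
  11000  (24)
  01100  (12)
  10101  (21)
  10001  (17)
  -----
  10000  (16)
The nim-sum is 16 ≠ 0, so this is an N-position: the player to move can win.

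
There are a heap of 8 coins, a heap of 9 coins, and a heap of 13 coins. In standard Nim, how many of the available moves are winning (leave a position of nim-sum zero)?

In binary:
  1000  (8)
  1001  (9)
  1101  (13)
  ----
  1100  (12)
The overall nim-sum is X = 12. A heap of size p has a winning move iff p XOR X < p (reduce it to p XOR X).
  8: 8 XOR 12 = 4 < 8 — winning move (to 4).
  9: 9 XOR 12 = 5 < 9 — winning move (to 5).
  13: 13 XOR 12 = 1 < 13 — winning move (to 1).
That gives 3 winning moves.

3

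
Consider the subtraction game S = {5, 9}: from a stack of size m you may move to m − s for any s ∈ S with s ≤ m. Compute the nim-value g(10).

2

Build the Grundy sequence with g(k) = mex{g(k−s) : s ∈ {5, 9}, s ≤ k}:
k:     0  1  2  3  4  5  6  7  8  9 10
g(k):  0  0  0  0  0  1  1  1  1  1  2
So g(10) = 2.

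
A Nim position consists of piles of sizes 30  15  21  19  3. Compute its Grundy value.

20

Bitwise XOR of the heap sizes:
  11110  (30)
  01111  (15)
  10101  (21)
  10011  (19)
  00011  (3)
  -----
  10100  (20)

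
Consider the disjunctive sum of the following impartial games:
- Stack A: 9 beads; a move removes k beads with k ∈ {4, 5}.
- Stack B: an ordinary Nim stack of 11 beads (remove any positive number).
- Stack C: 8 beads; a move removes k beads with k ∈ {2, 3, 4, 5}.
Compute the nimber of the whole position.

Build the Grundy sequence for stack A with g(k) = mex{g(k−s) : s ∈ {4, 5}, s ≤ k}:
g(0) = mex{} = 0
g(1) = mex{} = 0
g(2) = mex{} = 0
g(3) = mex{} = 0
g(4) = mex{0} = 1
g(5) = mex{0} = 1
g(6) = mex{0} = 1
g(7) = mex{0} = 1
g(8) = mex{0,1} = 2
g(9) = mex{1} = 0
So g(9) = 0.
Stack B is a plain Nim stack of size 11, so its Grundy value is 11.
Build the Grundy sequence for stack C with g(k) = mex{g(k−s) : s ∈ {2, 3, 4, 5}, s ≤ k}:
g(0) = mex{} = 0
g(1) = mex{} = 0
g(2) = mex{0} = 1
g(3) = mex{0} = 1
g(4) = mex{0,1} = 2
g(5) = mex{0,1} = 2
g(6) = mex{0,1,2} = 3
g(7) = mex{1,2} = 0
g(8) = mex{1,2,3} = 0
So g(8) = 0.
The value of a disjunctive sum is the nim-sum of the parts.
Combined value = 0 XOR 11 XOR 0 = 11.

11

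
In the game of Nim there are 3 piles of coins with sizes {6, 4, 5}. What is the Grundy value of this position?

7

In binary:
  110  (6)
  100  (4)
  101  (5)
  ---
  111  (7)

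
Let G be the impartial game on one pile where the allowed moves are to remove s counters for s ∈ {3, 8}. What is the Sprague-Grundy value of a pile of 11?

Build the Grundy sequence with g(k) = mex{g(k−s) : s ∈ {3, 8}, s ≤ k}:
k:     0  1  2  3  4  5  6  7  8  9 10 11
g(k):  0  0  0  1  1  1  0  0  2  1  1  0
So g(11) = 0.

0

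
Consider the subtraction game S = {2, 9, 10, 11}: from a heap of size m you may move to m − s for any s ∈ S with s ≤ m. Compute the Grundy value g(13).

2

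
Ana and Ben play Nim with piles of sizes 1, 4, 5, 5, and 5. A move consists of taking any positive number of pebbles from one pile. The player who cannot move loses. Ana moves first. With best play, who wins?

Nim-sum: 1 ⊕ 4 ⊕ 5 ⊕ 5 ⊕ 5 = 0.
The nim-sum is 0, so this is a P-position: the player to move is in a losing position under optimal play; Ana is about to move from it and so loses — Ben wins.

Ben wins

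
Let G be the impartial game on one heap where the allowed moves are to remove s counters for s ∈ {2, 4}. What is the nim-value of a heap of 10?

2

Build the Grundy sequence with g(k) = mex{g(k−s) : s ∈ {2, 4}, s ≤ k}:
g(0) = mex{} = 0
g(1) = mex{} = 0
g(2) = mex{0} = 1
g(3) = mex{0} = 1
g(4) = mex{0,1} = 2
g(5) = mex{0,1} = 2
g(6) = mex{1,2} = 0
g(7) = mex{1,2} = 0
g(8) = mex{0,2} = 1
g(9) = mex{0,2} = 1
g(10) = mex{0,1} = 2
So g(10) = 2.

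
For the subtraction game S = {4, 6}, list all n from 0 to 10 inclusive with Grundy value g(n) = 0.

0, 1, 2, 3, 10

Build the Grundy sequence with g(k) = mex{g(k−s) : s ∈ {4, 6}, s ≤ k}:
k:     0  1  2  3  4  5  6  7  8  9 10
g(k):  0  0  0  0  1  1  1  1  2  2  0
The P-positions (g = 0) in 0..10 are 0, 1, 2, 3, 10.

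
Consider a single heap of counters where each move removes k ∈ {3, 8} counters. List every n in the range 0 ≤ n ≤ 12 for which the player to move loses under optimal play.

0, 1, 2, 6, 7, 11, 12

Grundy values for subtraction set {3, 8}:
g(0) = mex{} = 0
g(1) = mex{} = 0
g(2) = mex{} = 0
g(3) = mex{0} = 1
g(4) = mex{0} = 1
g(5) = mex{0} = 1
g(6) = mex{1} = 0
g(7) = mex{1} = 0
g(8) = mex{0,1} = 2
g(9) = mex{0} = 1
g(10) = mex{0} = 1
g(11) = mex{1,2} = 0
g(12) = mex{1} = 0
The P-positions (g = 0) in 0..12 are 0, 1, 2, 6, 7, 11, 12.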